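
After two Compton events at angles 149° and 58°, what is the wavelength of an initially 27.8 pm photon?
33.4466 pm

Apply Compton shift twice:

First scattering at θ₁ = 149°:
Δλ₁ = λ_C(1 - cos(149°))
Δλ₁ = 2.4263 × 1.8572
Δλ₁ = 4.5061 pm

After first scattering:
λ₁ = 27.8 + 4.5061 = 32.3061 pm

Second scattering at θ₂ = 58°:
Δλ₂ = λ_C(1 - cos(58°))
Δλ₂ = 2.4263 × 0.4701
Δλ₂ = 1.1406 pm

Final wavelength:
λ₂ = 32.3061 + 1.1406 = 33.4466 pm

Total shift: Δλ_total = 4.5061 + 1.1406 = 5.6466 pm

(Intermediate values are shown rounded; full precision is carried through to the final answer.)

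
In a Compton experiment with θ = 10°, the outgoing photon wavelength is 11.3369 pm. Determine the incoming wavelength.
11.3000 pm

From λ' = λ + Δλ, we have λ = λ' - Δλ

First calculate the Compton shift:
Δλ = λ_C(1 - cos θ)
Δλ = 2.4263 × (1 - cos(10°))
Δλ = 2.4263 × 0.0152
Δλ = 0.0369 pm

Initial wavelength:
λ = λ' - Δλ
λ = 11.3369 - 0.0369
λ = 11.3000 pm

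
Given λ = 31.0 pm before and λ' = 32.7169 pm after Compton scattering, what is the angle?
73.00°

First find the wavelength shift:
Δλ = λ' - λ = 32.7169 - 31.0 = 1.7169 pm

Using Δλ = λ_C(1 - cos θ), with λ_C = h/(m_e·c) ≈ 2.42631024 pm:
cos θ = 1 - Δλ/λ_C
cos θ = 1 - 1.7169/2.42631024
cos θ = 0.292382

θ = arccos(0.292382)
θ = 73.00°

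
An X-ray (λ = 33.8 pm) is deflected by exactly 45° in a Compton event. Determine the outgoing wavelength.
34.5106 pm

Using the Compton formula: λ' = λ + λ_C(1 − cos θ)

For θ = 45°, cos θ = √2/2 (exact) ≈ 0.7071, so:
1 − cos 45° = 1 − (√2/2) ≈ 0.2929

Δλ = λ_C × 0.2929 = 2.4263 × 0.2929 = 0.7106 pm

λ' = 33.8 + 0.7106 = 34.5106 pm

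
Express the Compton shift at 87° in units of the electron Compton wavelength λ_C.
0.9477 λ_C

The Compton shift formula is:
Δλ = λ_C(1 - cos θ)

Dividing both sides by λ_C:
Δλ/λ_C = 1 - cos θ

For θ = 87°:
Δλ/λ_C = 1 - cos(87°)
Δλ/λ_C = 1 - 0.0523
Δλ/λ_C = 0.9477

This means the shift is 0.9477 × λ_C = 2.2993 pm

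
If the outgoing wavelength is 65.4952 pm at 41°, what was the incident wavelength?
64.9000 pm

From λ' = λ + Δλ, we have λ = λ' - Δλ

First calculate the Compton shift:
Δλ = λ_C(1 - cos θ)
Δλ = 2.4263 × (1 - cos(41°))
Δλ = 2.4263 × 0.2453
Δλ = 0.5952 pm

Initial wavelength:
λ = λ' - Δλ
λ = 65.4952 - 0.5952
λ = 64.9000 pm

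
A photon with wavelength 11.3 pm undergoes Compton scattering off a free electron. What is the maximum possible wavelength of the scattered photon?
16.1526 pm (at θ = 180°)

The Compton shift is Δλ = λ_C(1 − cos θ).

Since cos θ ranges from −1 to 1, the factor (1 − cos θ) ranges from 0 to 2; the maximum shift occurs at θ = 180° (backscattering):
Δλ_max = 2λ_C = 2 × 2.4263 pm = 4.8526 pm

Maximum scattered wavelength:
λ'_max = λ₀ + Δλ_max = 11.3 + 4.8526 = 16.1526 pm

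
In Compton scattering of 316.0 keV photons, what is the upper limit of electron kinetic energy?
174.7263 keV

Maximum energy transfer occurs at θ = 180° (backscattering).

Initial photon: E₀ = 316.0 keV → λ₀ = 3.9236 pm

Maximum Compton shift (at 180°):
Δλ_max = 2λ_C = 2 × 2.4263 = 4.8526 pm

Final wavelength:
λ' = 3.9236 + 4.8526 = 8.7762 pm

Minimum photon energy (maximum energy to electron):
E'_min = hc/λ' = 141.2737 keV

Maximum electron kinetic energy:
K_max = E₀ - E'_min = 316.0000 - 141.2737 = 174.7263 keV

(Intermediate values are shown rounded; full precision is carried through to the final answer.)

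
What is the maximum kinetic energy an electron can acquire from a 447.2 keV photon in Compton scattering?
284.5994 keV

Maximum energy transfer occurs at θ = 180° (backscattering).

Initial photon: E₀ = 447.2 keV → λ₀ = 2.7725 pm

Maximum Compton shift (at 180°):
Δλ_max = 2λ_C = 2 × 2.4263 = 4.8526 pm

Final wavelength:
λ' = 2.7725 + 4.8526 = 7.6251 pm

Minimum photon energy (maximum energy to electron):
E'_min = hc/λ' = 162.6006 keV

Maximum electron kinetic energy:
K_max = E₀ - E'_min = 447.2000 - 162.6006 = 284.5994 keV

(Intermediate values are shown rounded; full precision is carried through to the final answer.)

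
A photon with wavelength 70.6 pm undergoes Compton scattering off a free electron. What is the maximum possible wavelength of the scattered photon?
75.4526 pm (at θ = 180°)

The Compton shift is Δλ = λ_C(1 − cos θ).

Since cos θ ranges from −1 to 1, the factor (1 − cos θ) ranges from 0 to 2; the maximum shift occurs at θ = 180° (backscattering):
Δλ_max = 2λ_C = 2 × 2.4263 pm = 4.8526 pm

Maximum scattered wavelength:
λ'_max = λ₀ + Δλ_max = 70.6 + 4.8526 = 75.4526 pm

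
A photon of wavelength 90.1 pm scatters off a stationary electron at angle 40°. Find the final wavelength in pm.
90.6676 pm

Using the Compton scattering formula:
λ' = λ + Δλ = λ + λ_C(1 - cos θ)

Given:
- Initial wavelength λ = 90.1 pm
- Scattering angle θ = 40°
- Compton wavelength λ_C ≈ 2.4263 pm

Calculate the shift:
Δλ = 2.4263 × (1 - cos(40°))
Δλ = 2.4263 × 0.2340
Δλ = 0.5676 pm

Final wavelength:
λ' = 90.1 + 0.5676 = 90.6676 pm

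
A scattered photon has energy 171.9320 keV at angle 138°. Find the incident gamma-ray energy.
415.7998 keV

Convert final energy to wavelength (hc ≈ 1239.842 keV·pm):
λ' = hc/E' = 1239.842 / 171.9320 = 7.2112 pm

Calculate the Compton shift:
Δλ = λ_C(1 - cos(138°))
Δλ = 2.4263 × (1 - cos(138°))
Δλ = 4.2294 pm

Initial wavelength:
λ = λ' - Δλ = 7.2112 - 4.2294 = 2.9818 pm

Initial energy:
E = hc/λ = 1239.842 / 2.9818 = 415.7998 keV

(Intermediate values are shown rounded; full precision is carried through to the final answer.)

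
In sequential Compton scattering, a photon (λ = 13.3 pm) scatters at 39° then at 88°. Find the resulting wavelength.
16.1823 pm

Apply Compton shift twice:

First scattering at θ₁ = 39°:
Δλ₁ = λ_C(1 - cos(39°))
Δλ₁ = 2.4263 × 0.2229
Δλ₁ = 0.5407 pm

After first scattering:
λ₁ = 13.3 + 0.5407 = 13.8407 pm

Second scattering at θ₂ = 88°:
Δλ₂ = λ_C(1 - cos(88°))
Δλ₂ = 2.4263 × 0.9651
Δλ₂ = 2.3416 pm

Final wavelength:
λ₂ = 13.8407 + 2.3416 = 16.1823 pm

Total shift: Δλ_total = 0.5407 + 2.3416 = 2.8823 pm

(Intermediate values are shown rounded; full precision is carried through to the final answer.)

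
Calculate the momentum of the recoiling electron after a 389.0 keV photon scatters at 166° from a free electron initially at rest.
2.8928e-22 kg·m/s

The electron is initially at rest, so by conservation of momentum:
p⃗_e = p⃗₀ − p⃗'  (incident photon momentum minus scattered photon momentum)

Photon momentum magnitudes (p = h/λ = E/c):
λ₀ = hc/E₀ = 3.1873 pm → p₀ = h/λ₀ = 2.0789e-22 kg·m/s
Δλ = λ_C(1 − cos 166°) = 4.7805 pm
λ' = 7.9678 pm → p' = h/λ' = 8.3161e-23 kg·m/s

The scattered photon makes angle θ = 166° with the incident direction, so by the law of cosines:
|p⃗_e|² = p₀² + p'² − 2p₀p'cos θ
|p⃗_e|² = (2.0789e-22)² + (8.3161e-23)² − 2·2.0789e-22·8.3161e-23·cos(166°)
|p⃗_e| = 2.8928e-22 kg·m/s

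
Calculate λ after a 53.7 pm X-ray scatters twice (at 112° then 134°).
61.1470 pm

Apply Compton shift twice:

First scattering at θ₁ = 112°:
Δλ₁ = λ_C(1 - cos(112°))
Δλ₁ = 2.4263 × 1.3746
Δλ₁ = 3.3352 pm

After first scattering:
λ₁ = 53.7 + 3.3352 = 57.0352 pm

Second scattering at θ₂ = 134°:
Δλ₂ = λ_C(1 - cos(134°))
Δλ₂ = 2.4263 × 1.6947
Δλ₂ = 4.1118 pm

Final wavelength:
λ₂ = 57.0352 + 4.1118 = 61.1470 pm

Total shift: Δλ_total = 3.3352 + 4.1118 = 7.4470 pm

(Intermediate values are shown rounded; full precision is carried through to the final answer.)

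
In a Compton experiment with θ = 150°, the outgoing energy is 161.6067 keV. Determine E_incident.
394.2997 keV

Convert final energy to wavelength (hc ≈ 1239.842 keV·pm):
λ' = hc/E' = 1239.842 / 161.6067 = 7.6720 pm

Calculate the Compton shift:
Δλ = λ_C(1 - cos(150°))
Δλ = 2.4263 × (1 - cos(150°))
Δλ = 4.5276 pm

Initial wavelength:
λ = λ' - Δλ = 7.6720 - 4.5276 = 3.1444 pm

Initial energy:
E = hc/λ = 1239.842 / 3.1444 = 394.2997 keV

(Intermediate values are shown rounded; full precision is carried through to the final answer.)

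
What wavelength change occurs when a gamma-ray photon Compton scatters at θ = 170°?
4.8158 pm

Using the Compton scattering formula:
Δλ = λ_C(1 - cos θ)

where λ_C = h/(m_e·c) ≈ 2.4263 pm is the Compton wavelength of an electron.

For θ = 170°:
cos(170°) = -0.9848
1 - cos(170°) = 1.9848

Δλ = 2.4263 × 1.9848
Δλ = 4.8158 pm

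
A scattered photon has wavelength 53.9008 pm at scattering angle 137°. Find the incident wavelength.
49.7000 pm

From λ' = λ + Δλ, we have λ = λ' - Δλ

First calculate the Compton shift:
Δλ = λ_C(1 - cos θ)
Δλ = 2.4263 × (1 - cos(137°))
Δλ = 2.4263 × 1.7314
Δλ = 4.2008 pm

Initial wavelength:
λ = λ' - Δλ
λ = 53.9008 - 4.2008
λ = 49.7000 pm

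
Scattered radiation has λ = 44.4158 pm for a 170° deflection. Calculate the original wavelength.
39.6000 pm

From λ' = λ + Δλ, we have λ = λ' - Δλ

First calculate the Compton shift:
Δλ = λ_C(1 - cos θ)
Δλ = 2.4263 × (1 - cos(170°))
Δλ = 2.4263 × 1.9848
Δλ = 4.8158 pm

Initial wavelength:
λ = λ' - Δλ
λ = 44.4158 - 4.8158
λ = 39.6000 pm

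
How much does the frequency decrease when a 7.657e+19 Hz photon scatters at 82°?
2.664e+19 Hz (decrease)

Convert frequency to wavelength (c = 299792458 m/s):
λ₀ = c/f₀ = 299792458/7.657e+19 = 3.9152731e-12 m = 3.9153 pm

Calculate Compton shift:
Δλ = λ_C(1 - cos(82°)) = 2.0886 pm

Final wavelength:
λ' = λ₀ + Δλ = 3.9153 + 2.0886 = 6.0039 pm

Final frequency:
f' = c/λ' = 299792458/6.0039062e-12 = 4.9932902e+19 Hz

Frequency shift (decrease):
Δf = f₀ - f' = 7.657e+19 - 4.9932902e+19 = 2.664e+19 Hz

(Intermediate values are shown rounded; full precision is carried through to the final answer.)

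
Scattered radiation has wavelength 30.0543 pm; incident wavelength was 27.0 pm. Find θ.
105.00°

First find the wavelength shift:
Δλ = λ' - λ = 30.0543 - 27.0 = 3.0543 pm

Using Δλ = λ_C(1 - cos θ), with λ_C = h/(m_e·c) ≈ 2.42631024 pm:
cos θ = 1 - Δλ/λ_C
cos θ = 1 - 3.0543/2.42631024
cos θ = -0.258825

θ = arccos(-0.258825)
θ = 105.00°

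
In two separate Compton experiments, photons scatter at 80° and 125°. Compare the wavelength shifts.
125° produces the larger shift by a factor of 1.904

Calculate both shifts using Δλ = λ_C(1 - cos θ):

For θ₁ = 80°:
Δλ₁ = 2.4263 × (1 - cos(80°))
Δλ₁ = 2.4263 × 0.8264
Δλ₁ = 2.0050 pm

For θ₂ = 125°:
Δλ₂ = 2.4263 × (1 - cos(125°))
Δλ₂ = 2.4263 × 1.5736
Δλ₂ = 3.8180 pm

The 125° angle produces the larger shift.
Ratio: 3.8180/2.0050 = 1.904

(Intermediate values are shown rounded; full precision is carried through to the final answer.)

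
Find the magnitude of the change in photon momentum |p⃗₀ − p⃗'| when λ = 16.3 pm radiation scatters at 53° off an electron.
3.5320e-23 kg·m/s

Photon momentum magnitude is p = h/λ.

Initial momentum:
p₀ = h/λ = 6.6261e-34/1.6300e-11 = 4.0651e-23 kg·m/s

After scattering:
λ' = λ + Δλ = 16.3 + 0.9661 = 17.2661 pm
p' = h/λ' = 6.6261e-34/1.7266e-11 = 3.8376e-23 kg·m/s

Momentum is a vector; the scattered photon's direction makes angle θ = 53° with the incident direction. The magnitude of the vector change Δp⃗ = p⃗₀ − p⃗' is found from the law of cosines:
|Δp⃗|² = p₀² + p'² − 2p₀p'cos θ
|Δp⃗|² = (4.0651e-23)² + (3.8376e-23)² − 2·4.0651e-23·3.8376e-23·cos(53°)
|Δp⃗| = 3.5320e-23 kg·m/s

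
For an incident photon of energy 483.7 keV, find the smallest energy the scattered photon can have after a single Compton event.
167.1877 keV (at θ = 180°)

The scattered photon has minimum energy when its wavelength is maximum, i.e., when the Compton shift Δλ = λ_C(1 − cos θ) is maximum. This occurs at θ = 180° (backscattering), giving Δλ_max = 2λ_C = 4.8526 pm.

Initial wavelength: λ₀ = hc/E₀ = 2.5632 pm
Maximum final wavelength: λ'_max = λ₀ + 2λ_C = 2.5632 + 4.8526 = 7.4159 pm
Minimum final energy: E'_min = hc/λ'_max = 167.1877 keV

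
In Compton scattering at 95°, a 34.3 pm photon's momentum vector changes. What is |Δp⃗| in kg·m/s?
2.7484e-23 kg·m/s

Photon momentum magnitude is p = h/λ.

Initial momentum:
p₀ = h/λ = 6.6261e-34/3.4300e-11 = 1.9318e-23 kg·m/s

After scattering:
λ' = λ + Δλ = 34.3 + 2.6378 = 36.9378 pm
p' = h/λ' = 6.6261e-34/3.6938e-11 = 1.7938e-23 kg·m/s

Momentum is a vector; the scattered photon's direction makes angle θ = 95° with the incident direction. The magnitude of the vector change Δp⃗ = p⃗₀ − p⃗' is found from the law of cosines:
|Δp⃗|² = p₀² + p'² − 2p₀p'cos θ
|Δp⃗|² = (1.9318e-23)² + (1.7938e-23)² − 2·1.9318e-23·1.7938e-23·cos(95°)
|Δp⃗| = 2.7484e-23 kg·m/s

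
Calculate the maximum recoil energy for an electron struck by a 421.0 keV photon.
261.9972 keV

Maximum energy transfer occurs at θ = 180° (backscattering).

Initial photon: E₀ = 421.0 keV → λ₀ = 2.9450 pm

Maximum Compton shift (at 180°):
Δλ_max = 2λ_C = 2 × 2.4263 = 4.8526 pm

Final wavelength:
λ' = 2.9450 + 4.8526 = 7.7976 pm

Minimum photon energy (maximum energy to electron):
E'_min = hc/λ' = 159.0028 keV

Maximum electron kinetic energy:
K_max = E₀ - E'_min = 421.0000 - 159.0028 = 261.9972 keV

(Intermediate values are shown rounded; full precision is carried through to the final answer.)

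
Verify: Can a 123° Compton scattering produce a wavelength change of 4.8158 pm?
No, inconsistent

Calculate the expected shift for θ = 123°:

Δλ_expected = λ_C(1 - cos(123°))
Δλ_expected = 2.4263 × (1 - cos(123°))
Δλ_expected = 2.4263 × 1.5446
Δλ_expected = 3.7478 pm

Given shift: 4.8158 pm
Expected shift: 3.7478 pm
Difference: 1.0680 pm

The values do not match. The given shift corresponds to θ ≈ 170.0°, not 123°.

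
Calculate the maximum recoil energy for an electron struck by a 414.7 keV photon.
256.6043 keV

Maximum energy transfer occurs at θ = 180° (backscattering).

Initial photon: E₀ = 414.7 keV → λ₀ = 2.9897 pm

Maximum Compton shift (at 180°):
Δλ_max = 2λ_C = 2 × 2.4263 = 4.8526 pm

Final wavelength:
λ' = 2.9897 + 4.8526 = 7.8424 pm

Minimum photon energy (maximum energy to electron):
E'_min = hc/λ' = 158.0957 keV

Maximum electron kinetic energy:
K_max = E₀ - E'_min = 414.7000 - 158.0957 = 256.6043 keV

(Intermediate values are shown rounded; full precision is carried through to the final answer.)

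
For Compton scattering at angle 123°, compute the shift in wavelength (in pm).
3.7478 pm

Using the Compton scattering formula:
Δλ = λ_C(1 - cos θ)

where λ_C = h/(m_e·c) ≈ 2.4263 pm is the Compton wavelength of an electron.

For θ = 123°:
cos(123°) = -0.5446
1 - cos(123°) = 1.5446

Δλ = 2.4263 × 1.5446
Δλ = 3.7478 pm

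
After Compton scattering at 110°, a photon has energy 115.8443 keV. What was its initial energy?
166.4999 keV

Convert final energy to wavelength (hc ≈ 1239.842 keV·pm):
λ' = hc/E' = 1239.842 / 115.8443 = 10.7027 pm

Calculate the Compton shift:
Δλ = λ_C(1 - cos(110°))
Δλ = 2.4263 × (1 - cos(110°))
Δλ = 3.2562 pm

Initial wavelength:
λ = λ' - Δλ = 10.7027 - 3.2562 = 7.4465 pm

Initial energy:
E = hc/λ = 1239.842 / 7.4465 = 166.4999 keV

(Intermediate values are shown rounded; full precision is carried through to the final answer.)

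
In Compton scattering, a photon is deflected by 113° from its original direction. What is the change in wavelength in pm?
3.3743 pm

Using the Compton scattering formula:
Δλ = λ_C(1 - cos θ)

where λ_C = h/(m_e·c) ≈ 2.4263 pm is the Compton wavelength of an electron.

For θ = 113°:
cos(113°) = -0.3907
1 - cos(113°) = 1.3907

Δλ = 2.4263 × 1.3907
Δλ = 3.3743 pm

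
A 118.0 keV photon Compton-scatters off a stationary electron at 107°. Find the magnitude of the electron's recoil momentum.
9.0148e-23 kg·m/s

The electron is initially at rest, so by conservation of momentum:
p⃗_e = p⃗₀ − p⃗'  (incident photon momentum minus scattered photon momentum)

Photon momentum magnitudes (p = h/λ = E/c):
λ₀ = hc/E₀ = 10.5071 pm → p₀ = h/λ₀ = 6.3063e-23 kg·m/s
Δλ = λ_C(1 − cos 107°) = 3.1357 pm
λ' = 13.6428 pm → p' = h/λ' = 4.8568e-23 kg·m/s

The scattered photon makes angle θ = 107° with the incident direction, so by the law of cosines:
|p⃗_e|² = p₀² + p'² − 2p₀p'cos θ
|p⃗_e|² = (6.3063e-23)² + (4.8568e-23)² − 2·6.3063e-23·4.8568e-23·cos(107°)
|p⃗_e| = 9.0148e-23 kg·m/s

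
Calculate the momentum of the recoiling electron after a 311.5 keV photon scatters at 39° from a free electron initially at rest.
1.0617e-22 kg·m/s

The electron is initially at rest, so by conservation of momentum:
p⃗_e = p⃗₀ − p⃗'  (incident photon momentum minus scattered photon momentum)

Photon momentum magnitudes (p = h/λ = E/c):
λ₀ = hc/E₀ = 3.9802 pm → p₀ = h/λ₀ = 1.6647e-22 kg·m/s
Δλ = λ_C(1 − cos 39°) = 0.5407 pm
λ' = 4.5209 pm → p' = h/λ' = 1.4656e-22 kg·m/s

The scattered photon makes angle θ = 39° with the incident direction, so by the law of cosines:
|p⃗_e|² = p₀² + p'² − 2p₀p'cos θ
|p⃗_e|² = (1.6647e-22)² + (1.4656e-22)² − 2·1.6647e-22·1.4656e-22·cos(39°)
|p⃗_e| = 1.0617e-22 kg·m/s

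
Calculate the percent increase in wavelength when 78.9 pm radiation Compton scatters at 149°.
5.7111%

Calculate the Compton shift:
Δλ = λ_C(1 - cos(149°))
Δλ = 2.4263 × (1 - cos(149°))
Δλ = 2.4263 × 1.8572
Δλ = 4.5061 pm

Percentage change:
(Δλ/λ₀) × 100 = (4.5061/78.9) × 100
= 5.7111%

(Intermediate values are shown rounded; full precision is carried through to the final answer.)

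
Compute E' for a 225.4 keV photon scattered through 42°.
202.4615 keV

First convert energy to wavelength:
λ = hc/E, with hc ≈ 1239.842 keV·pm (i.e. 1239.842 eV·nm)

For E = 225.4 keV = 225400 eV:
λ = 1239.842 keV·pm / 225.4 keV
λ = 5.5006 pm

Calculate the Compton shift:
Δλ = λ_C(1 - cos(42°)) = 2.4263 × 0.2569
Δλ = 0.6232 pm

Final wavelength:
λ' = 5.5006 + 0.6232 = 6.1238 pm

Final energy:
E' = hc/λ' = 1239.842 / 6.1238 = 202.4615 keV

(Intermediate values are shown rounded; full precision is carried through to the final answer.)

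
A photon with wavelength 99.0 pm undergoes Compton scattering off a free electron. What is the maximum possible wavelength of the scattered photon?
103.8526 pm (at θ = 180°)

The Compton shift is Δλ = λ_C(1 − cos θ).

Since cos θ ranges from −1 to 1, the factor (1 − cos θ) ranges from 0 to 2; the maximum shift occurs at θ = 180° (backscattering):
Δλ_max = 2λ_C = 2 × 2.4263 pm = 4.8526 pm

Maximum scattered wavelength:
λ'_max = λ₀ + Δλ_max = 99.0 + 4.8526 = 103.8526 pm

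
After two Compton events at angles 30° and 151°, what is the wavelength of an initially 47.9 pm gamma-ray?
52.7735 pm

Apply Compton shift twice:

First scattering at θ₁ = 30°:
Δλ₁ = λ_C(1 - cos(30°))
Δλ₁ = 2.4263 × 0.1340
Δλ₁ = 0.3251 pm

After first scattering:
λ₁ = 47.9 + 0.3251 = 48.2251 pm

Second scattering at θ₂ = 151°:
Δλ₂ = λ_C(1 - cos(151°))
Δλ₂ = 2.4263 × 1.8746
Δλ₂ = 4.5484 pm

Final wavelength:
λ₂ = 48.2251 + 4.5484 = 52.7735 pm

Total shift: Δλ_total = 0.3251 + 4.5484 = 4.8735 pm

(Intermediate values are shown rounded; full precision is carried through to the final answer.)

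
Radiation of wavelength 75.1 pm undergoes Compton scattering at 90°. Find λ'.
77.5263 pm

Using the Compton formula: λ' = λ + λ_C(1 − cos θ)

For θ = 90°, cos θ = 0 (exact) = 0.0000, so:
1 − cos 90° = 1 − (0) = 1.0000

Δλ = λ_C × 1.0000 = 2.4263 × 1.0000 = 2.4263 pm

λ' = 75.1 + 2.4263 = 77.5263 pm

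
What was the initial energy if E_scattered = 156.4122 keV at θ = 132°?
319.7998 keV

Convert final energy to wavelength (hc ≈ 1239.842 keV·pm):
λ' = hc/E' = 1239.842 / 156.4122 = 7.9268 pm

Calculate the Compton shift:
Δλ = λ_C(1 - cos(132°))
Δλ = 2.4263 × (1 - cos(132°))
Δλ = 4.0498 pm

Initial wavelength:
λ = λ' - Δλ = 7.9268 - 4.0498 = 3.8769 pm

Initial energy:
E = hc/λ = 1239.842 / 3.8769 = 319.7998 keV

(Intermediate values are shown rounded; full precision is carried through to the final answer.)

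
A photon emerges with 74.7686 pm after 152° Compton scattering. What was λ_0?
70.2000 pm

From λ' = λ + Δλ, we have λ = λ' - Δλ

First calculate the Compton shift:
Δλ = λ_C(1 - cos θ)
Δλ = 2.4263 × (1 - cos(152°))
Δλ = 2.4263 × 1.8829
Δλ = 4.5686 pm

Initial wavelength:
λ = λ' - Δλ
λ = 74.7686 - 4.5686
λ = 70.2000 pm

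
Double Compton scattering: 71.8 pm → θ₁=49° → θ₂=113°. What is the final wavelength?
76.0089 pm

Apply Compton shift twice:

First scattering at θ₁ = 49°:
Δλ₁ = λ_C(1 - cos(49°))
Δλ₁ = 2.4263 × 0.3439
Δλ₁ = 0.8345 pm

After first scattering:
λ₁ = 71.8 + 0.8345 = 72.6345 pm

Second scattering at θ₂ = 113°:
Δλ₂ = λ_C(1 - cos(113°))
Δλ₂ = 2.4263 × 1.3907
Δλ₂ = 3.3743 pm

Final wavelength:
λ₂ = 72.6345 + 3.3743 = 76.0089 pm

Total shift: Δλ_total = 0.8345 + 3.3743 = 4.2089 pm

(Intermediate values are shown rounded; full precision is carried through to the final answer.)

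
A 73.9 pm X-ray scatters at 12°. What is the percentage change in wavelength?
0.0717%

Calculate the Compton shift:
Δλ = λ_C(1 - cos(12°))
Δλ = 2.4263 × (1 - cos(12°))
Δλ = 2.4263 × 0.0219
Δλ = 0.0530 pm

Percentage change:
(Δλ/λ₀) × 100 = (0.0530/73.9) × 100
= 0.0717%

(Intermediate values are shown rounded; full precision is carried through to the final answer.)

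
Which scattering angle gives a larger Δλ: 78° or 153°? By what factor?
153° produces the larger shift by a factor of 2.387

Calculate both shifts using Δλ = λ_C(1 - cos θ):

For θ₁ = 78°:
Δλ₁ = 2.4263 × (1 - cos(78°))
Δλ₁ = 2.4263 × 0.7921
Δλ₁ = 1.9219 pm

For θ₂ = 153°:
Δλ₂ = 2.4263 × (1 - cos(153°))
Δλ₂ = 2.4263 × 1.8910
Δλ₂ = 4.5882 pm

The 153° angle produces the larger shift.
Ratio: 4.5882/1.9219 = 2.387

(Intermediate values are shown rounded; full precision is carried through to the final answer.)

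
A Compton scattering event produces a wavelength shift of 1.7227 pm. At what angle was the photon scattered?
73.14°

From the Compton formula Δλ = λ_C(1 - cos θ), we can solve for θ:

cos θ = 1 - Δλ/λ_C

Given:
- Δλ = 1.7227 pm
- λ_C = h/(m_e·c) ≈ 2.42631024 pm

cos θ = 1 - 1.7227/2.42631024
cos θ = 1 - 0.710008
cos θ = 0.289992

θ = arccos(0.289992)
θ = 73.14°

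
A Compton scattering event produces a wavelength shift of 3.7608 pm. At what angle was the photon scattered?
123.37°

From the Compton formula Δλ = λ_C(1 - cos θ), we can solve for θ:

cos θ = 1 - Δλ/λ_C

Given:
- Δλ = 3.7608 pm
- λ_C = h/(m_e·c) ≈ 2.42631024 pm

cos θ = 1 - 3.7608/2.42631024
cos θ = 1 - 1.550008
cos θ = -0.550008

θ = arccos(-0.550008)
θ = 123.37°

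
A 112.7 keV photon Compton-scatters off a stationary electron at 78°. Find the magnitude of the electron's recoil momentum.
7.0516e-23 kg·m/s

The electron is initially at rest, so by conservation of momentum:
p⃗_e = p⃗₀ − p⃗'  (incident photon momentum minus scattered photon momentum)

Photon momentum magnitudes (p = h/λ = E/c):
λ₀ = hc/E₀ = 11.0013 pm → p₀ = h/λ₀ = 6.0230e-23 kg·m/s
Δλ = λ_C(1 − cos 78°) = 1.9219 pm
λ' = 12.9231 pm → p' = h/λ' = 5.1273e-23 kg·m/s

The scattered photon makes angle θ = 78° with the incident direction, so by the law of cosines:
|p⃗_e|² = p₀² + p'² − 2p₀p'cos θ
|p⃗_e|² = (6.0230e-23)² + (5.1273e-23)² − 2·6.0230e-23·5.1273e-23·cos(78°)
|p⃗_e| = 7.0516e-23 kg·m/s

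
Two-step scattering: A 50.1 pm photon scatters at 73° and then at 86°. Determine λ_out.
54.0740 pm

Apply Compton shift twice:

First scattering at θ₁ = 73°:
Δλ₁ = λ_C(1 - cos(73°))
Δλ₁ = 2.4263 × 0.7076
Δλ₁ = 1.7169 pm

After first scattering:
λ₁ = 50.1 + 1.7169 = 51.8169 pm

Second scattering at θ₂ = 86°:
Δλ₂ = λ_C(1 - cos(86°))
Δλ₂ = 2.4263 × 0.9302
Δλ₂ = 2.2571 pm

Final wavelength:
λ₂ = 51.8169 + 2.2571 = 54.0740 pm

Total shift: Δλ_total = 1.7169 + 2.2571 = 3.9740 pm

(Intermediate values are shown rounded; full precision is carried through to the final answer.)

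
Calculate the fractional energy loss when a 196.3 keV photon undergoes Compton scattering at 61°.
0.1652 (or 16.52%)

Calculate initial and final photon energies:

Initial: E₀ = 196.3 keV → λ₀ = 6.3161 pm
Compton shift: Δλ = 1.2500 pm
Final wavelength: λ' = 7.5661 pm
Final energy: E' = 163.8687 keV

Fractional energy loss:
(E₀ - E')/E₀ = (196.3000 - 163.8687)/196.3000
= 32.4313/196.3000
= 0.1652
= 16.52%

(Intermediate values are shown rounded; full precision is carried through to the final answer.)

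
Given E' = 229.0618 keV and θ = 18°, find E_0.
234.2000 keV

Convert final energy to wavelength (hc ≈ 1239.842 keV·pm):
λ' = hc/E' = 1239.842 / 229.0618 = 5.4127 pm

Calculate the Compton shift:
Δλ = λ_C(1 - cos(18°))
Δλ = 2.4263 × (1 - cos(18°))
Δλ = 0.1188 pm

Initial wavelength:
λ = λ' - Δλ = 5.4127 - 0.1188 = 5.2939 pm

Initial energy:
E = hc/λ = 1239.842 / 5.2939 = 234.2000 keV

(Intermediate values are shown rounded; full precision is carried through to the final answer.)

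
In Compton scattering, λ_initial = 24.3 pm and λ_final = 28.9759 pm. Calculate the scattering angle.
158.00°

First find the wavelength shift:
Δλ = λ' - λ = 28.9759 - 24.3 = 4.6759 pm

Using Δλ = λ_C(1 - cos θ), with λ_C = h/(m_e·c) ≈ 2.42631024 pm:
cos θ = 1 - Δλ/λ_C
cos θ = 1 - 4.6759/2.42631024
cos θ = -0.927165

θ = arccos(-0.927165)
θ = 158.00°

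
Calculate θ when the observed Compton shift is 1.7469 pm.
73.74°

From the Compton formula Δλ = λ_C(1 - cos θ), we can solve for θ:

cos θ = 1 - Δλ/λ_C

Given:
- Δλ = 1.7469 pm
- λ_C = h/(m_e·c) ≈ 2.42631024 pm

cos θ = 1 - 1.7469/2.42631024
cos θ = 1 - 0.719982
cos θ = 0.280018

θ = arccos(0.280018)
θ = 73.74°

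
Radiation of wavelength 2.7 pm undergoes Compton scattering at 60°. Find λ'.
3.9132 pm

Using the Compton formula: λ' = λ + λ_C(1 − cos θ)

For θ = 60°, cos θ = 1/2 (exact) = 0.5000, so:
1 − cos 60° = 1 − (1/2) = 0.5000

Δλ = λ_C × 0.5000 = 2.4263 × 0.5000 = 1.2132 pm

λ' = 2.7 + 1.2132 = 3.9132 pm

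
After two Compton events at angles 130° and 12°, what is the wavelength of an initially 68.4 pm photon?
72.4389 pm

Apply Compton shift twice:

First scattering at θ₁ = 130°:
Δλ₁ = λ_C(1 - cos(130°))
Δλ₁ = 2.4263 × 1.6428
Δλ₁ = 3.9859 pm

After first scattering:
λ₁ = 68.4 + 3.9859 = 72.3859 pm

Second scattering at θ₂ = 12°:
Δλ₂ = λ_C(1 - cos(12°))
Δλ₂ = 2.4263 × 0.0219
Δλ₂ = 0.0530 pm

Final wavelength:
λ₂ = 72.3859 + 0.0530 = 72.4389 pm

Total shift: Δλ_total = 3.9859 + 0.0530 = 4.0389 pm

(Intermediate values are shown rounded; full precision is carried through to the final answer.)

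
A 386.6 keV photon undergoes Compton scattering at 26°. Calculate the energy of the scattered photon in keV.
359.1041 keV

First convert energy to wavelength:
λ = hc/E, with hc ≈ 1239.842 keV·pm (i.e. 1239.842 eV·nm)

For E = 386.6 keV = 386600 eV:
λ = 1239.842 keV·pm / 386.6 keV
λ = 3.2070 pm

Calculate the Compton shift:
Δλ = λ_C(1 - cos(26°)) = 2.4263 × 0.1012
Δλ = 0.2456 pm

Final wavelength:
λ' = 3.2070 + 0.2456 = 3.4526 pm

Final energy:
E' = hc/λ' = 1239.842 / 3.4526 = 359.1041 keV

(Intermediate values are shown rounded; full precision is carried through to the final answer.)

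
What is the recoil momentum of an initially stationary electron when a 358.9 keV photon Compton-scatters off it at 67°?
1.8628e-22 kg·m/s

The electron is initially at rest, so by conservation of momentum:
p⃗_e = p⃗₀ − p⃗'  (incident photon momentum minus scattered photon momentum)

Photon momentum magnitudes (p = h/λ = E/c):
λ₀ = hc/E₀ = 3.4546 pm → p₀ = h/λ₀ = 1.9181e-22 kg·m/s
Δλ = λ_C(1 − cos 67°) = 1.4783 pm
λ' = 4.9328 pm → p' = h/λ' = 1.3433e-22 kg·m/s

The scattered photon makes angle θ = 67° with the incident direction, so by the law of cosines:
|p⃗_e|² = p₀² + p'² − 2p₀p'cos θ
|p⃗_e|² = (1.9181e-22)² + (1.3433e-22)² − 2·1.9181e-22·1.3433e-22·cos(67°)
|p⃗_e| = 1.8628e-22 kg·m/s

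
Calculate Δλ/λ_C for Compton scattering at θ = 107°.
1.2924 λ_C

The Compton shift formula is:
Δλ = λ_C(1 - cos θ)

Dividing both sides by λ_C:
Δλ/λ_C = 1 - cos θ

For θ = 107°:
Δλ/λ_C = 1 - cos(107°)
Δλ/λ_C = 1 - -0.2924
Δλ/λ_C = 1.2924

This means the shift is 1.2924 × λ_C = 3.1357 pm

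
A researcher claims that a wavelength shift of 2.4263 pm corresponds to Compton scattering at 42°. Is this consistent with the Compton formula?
No, inconsistent

Calculate the expected shift for θ = 42°:

Δλ_expected = λ_C(1 - cos(42°))
Δλ_expected = 2.4263 × (1 - cos(42°))
Δλ_expected = 2.4263 × 0.2569
Δλ_expected = 0.6232 pm

Given shift: 2.4263 pm
Expected shift: 0.6232 pm
Difference: 1.8031 pm

The values do not match. The given shift corresponds to θ ≈ 90.0°, not 42°.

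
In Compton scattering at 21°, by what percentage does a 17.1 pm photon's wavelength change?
0.9424%

Calculate the Compton shift:
Δλ = λ_C(1 - cos(21°))
Δλ = 2.4263 × (1 - cos(21°))
Δλ = 2.4263 × 0.0664
Δλ = 0.1612 pm

Percentage change:
(Δλ/λ₀) × 100 = (0.1612/17.1) × 100
= 0.9424%

(Intermediate values are shown rounded; full precision is carried through to the final answer.)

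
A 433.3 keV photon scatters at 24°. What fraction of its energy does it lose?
0.0683 (or 6.83%)

Calculate initial and final photon energies:

Initial: E₀ = 433.3 keV → λ₀ = 2.8614 pm
Compton shift: Δλ = 0.2098 pm
Final wavelength: λ' = 3.0712 pm
Final energy: E' = 403.7049 keV

Fractional energy loss:
(E₀ - E')/E₀ = (433.3000 - 403.7049)/433.3000
= 29.5951/433.3000
= 0.0683
= 6.83%

(Intermediate values are shown rounded; full precision is carried through to the final answer.)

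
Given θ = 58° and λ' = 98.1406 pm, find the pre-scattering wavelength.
97.0000 pm

From λ' = λ + Δλ, we have λ = λ' - Δλ

First calculate the Compton shift:
Δλ = λ_C(1 - cos θ)
Δλ = 2.4263 × (1 - cos(58°))
Δλ = 2.4263 × 0.4701
Δλ = 1.1406 pm

Initial wavelength:
λ = λ' - Δλ
λ = 98.1406 - 1.1406
λ = 97.0000 pm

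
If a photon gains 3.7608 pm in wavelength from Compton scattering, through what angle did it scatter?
123.37°

From the Compton formula Δλ = λ_C(1 - cos θ), we can solve for θ:

cos θ = 1 - Δλ/λ_C

Given:
- Δλ = 3.7608 pm
- λ_C = h/(m_e·c) ≈ 2.42631024 pm

cos θ = 1 - 3.7608/2.42631024
cos θ = 1 - 1.550008
cos θ = -0.550008

θ = arccos(-0.550008)
θ = 123.37°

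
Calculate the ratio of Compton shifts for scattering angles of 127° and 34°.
127° produces the larger shift by a factor of 9.369

Calculate both shifts using Δλ = λ_C(1 - cos θ):

For θ₁ = 34°:
Δλ₁ = 2.4263 × (1 - cos(34°))
Δλ₁ = 2.4263 × 0.1710
Δλ₁ = 0.4148 pm

For θ₂ = 127°:
Δλ₂ = 2.4263 × (1 - cos(127°))
Δλ₂ = 2.4263 × 1.6018
Δλ₂ = 3.8865 pm

The 127° angle produces the larger shift.
Ratio: 3.8865/0.4148 = 9.369

(Intermediate values are shown rounded; full precision is carried through to the final answer.)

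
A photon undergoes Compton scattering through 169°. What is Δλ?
4.8080 pm

Using the Compton scattering formula:
Δλ = λ_C(1 - cos θ)

where λ_C = h/(m_e·c) ≈ 2.4263 pm is the Compton wavelength of an electron.

For θ = 169°:
cos(169°) = -0.9816
1 - cos(169°) = 1.9816

Δλ = 2.4263 × 1.9816
Δλ = 4.8080 pm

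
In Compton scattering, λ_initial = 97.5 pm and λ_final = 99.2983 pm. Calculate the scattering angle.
75.00°

First find the wavelength shift:
Δλ = λ' - λ = 99.2983 - 97.5 = 1.7983 pm

Using Δλ = λ_C(1 - cos θ), with λ_C = h/(m_e·c) ≈ 2.42631024 pm:
cos θ = 1 - Δλ/λ_C
cos θ = 1 - 1.7983/2.42631024
cos θ = 0.258833

θ = arccos(0.258833)
θ = 75.00°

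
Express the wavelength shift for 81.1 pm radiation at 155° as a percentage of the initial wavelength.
5.7032%

Calculate the Compton shift:
Δλ = λ_C(1 - cos(155°))
Δλ = 2.4263 × (1 - cos(155°))
Δλ = 2.4263 × 1.9063
Δλ = 4.6253 pm

Percentage change:
(Δλ/λ₀) × 100 = (4.6253/81.1) × 100
= 5.7032%

(Intermediate values are shown rounded; full precision is carried through to the final answer.)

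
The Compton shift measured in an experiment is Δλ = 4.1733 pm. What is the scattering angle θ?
136.06°

From the Compton formula Δλ = λ_C(1 - cos θ), we can solve for θ:

cos θ = 1 - Δλ/λ_C

Given:
- Δλ = 4.1733 pm
- λ_C = h/(m_e·c) ≈ 2.42631024 pm

cos θ = 1 - 4.1733/2.42631024
cos θ = 1 - 1.720019
cos θ = -0.720019

θ = arccos(-0.720019)
θ = 136.06°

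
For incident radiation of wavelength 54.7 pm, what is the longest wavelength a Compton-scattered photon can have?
59.5526 pm (at θ = 180°)

The Compton shift is Δλ = λ_C(1 − cos θ).

Since cos θ ranges from −1 to 1, the factor (1 − cos θ) ranges from 0 to 2; the maximum shift occurs at θ = 180° (backscattering):
Δλ_max = 2λ_C = 2 × 2.4263 pm = 4.8526 pm

Maximum scattered wavelength:
λ'_max = λ₀ + Δλ_max = 54.7 + 4.8526 = 59.5526 pm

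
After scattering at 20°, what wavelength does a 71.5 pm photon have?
71.6463 pm

Using the Compton scattering formula:
λ' = λ + Δλ = λ + λ_C(1 - cos θ)

Given:
- Initial wavelength λ = 71.5 pm
- Scattering angle θ = 20°
- Compton wavelength λ_C ≈ 2.4263 pm

Calculate the shift:
Δλ = 2.4263 × (1 - cos(20°))
Δλ = 2.4263 × 0.0603
Δλ = 0.1463 pm

Final wavelength:
λ' = 71.5 + 0.1463 = 71.6463 pm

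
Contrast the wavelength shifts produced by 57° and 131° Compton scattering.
131° produces the larger shift by a factor of 3.637

Calculate both shifts using Δλ = λ_C(1 - cos θ):

For θ₁ = 57°:
Δλ₁ = 2.4263 × (1 - cos(57°))
Δλ₁ = 2.4263 × 0.4554
Δλ₁ = 1.1048 pm

For θ₂ = 131°:
Δλ₂ = 2.4263 × (1 - cos(131°))
Δλ₂ = 2.4263 × 1.6561
Δλ₂ = 4.0181 pm

The 131° angle produces the larger shift.
Ratio: 4.0181/1.1048 = 3.637

(Intermediate values are shown rounded; full precision is carried through to the final answer.)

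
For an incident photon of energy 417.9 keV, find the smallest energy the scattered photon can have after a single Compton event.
158.5585 keV (at θ = 180°)

The scattered photon has minimum energy when its wavelength is maximum, i.e., when the Compton shift Δλ = λ_C(1 − cos θ) is maximum. This occurs at θ = 180° (backscattering), giving Δλ_max = 2λ_C = 4.8526 pm.

Initial wavelength: λ₀ = hc/E₀ = 2.9668 pm
Maximum final wavelength: λ'_max = λ₀ + 2λ_C = 2.9668 + 4.8526 = 7.8195 pm
Minimum final energy: E'_min = hc/λ'_max = 158.5585 keV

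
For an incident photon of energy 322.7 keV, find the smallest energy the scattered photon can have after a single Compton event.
142.5973 keV (at θ = 180°)

The scattered photon has minimum energy when its wavelength is maximum, i.e., when the Compton shift Δλ = λ_C(1 − cos θ) is maximum. This occurs at θ = 180° (backscattering), giving Δλ_max = 2λ_C = 4.8526 pm.

Initial wavelength: λ₀ = hc/E₀ = 3.8421 pm
Maximum final wavelength: λ'_max = λ₀ + 2λ_C = 3.8421 + 4.8526 = 8.6947 pm
Minimum final energy: E'_min = hc/λ'_max = 142.5973 keV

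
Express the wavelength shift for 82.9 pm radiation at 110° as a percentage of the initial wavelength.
3.9278%

Calculate the Compton shift:
Δλ = λ_C(1 - cos(110°))
Δλ = 2.4263 × (1 - cos(110°))
Δλ = 2.4263 × 1.3420
Δλ = 3.2562 pm

Percentage change:
(Δλ/λ₀) × 100 = (3.2562/82.9) × 100
= 3.9278%

(Intermediate values are shown rounded; full precision is carried through to the final answer.)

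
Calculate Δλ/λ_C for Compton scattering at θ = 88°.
0.9651 λ_C

The Compton shift formula is:
Δλ = λ_C(1 - cos θ)

Dividing both sides by λ_C:
Δλ/λ_C = 1 - cos θ

For θ = 88°:
Δλ/λ_C = 1 - cos(88°)
Δλ/λ_C = 1 - 0.0349
Δλ/λ_C = 0.9651

This means the shift is 0.9651 × λ_C = 2.3416 pm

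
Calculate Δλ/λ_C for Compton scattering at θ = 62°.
0.5305 λ_C

The Compton shift formula is:
Δλ = λ_C(1 - cos θ)

Dividing both sides by λ_C:
Δλ/λ_C = 1 - cos θ

For θ = 62°:
Δλ/λ_C = 1 - cos(62°)
Δλ/λ_C = 1 - 0.4695
Δλ/λ_C = 0.5305

This means the shift is 0.5305 × λ_C = 1.2872 pm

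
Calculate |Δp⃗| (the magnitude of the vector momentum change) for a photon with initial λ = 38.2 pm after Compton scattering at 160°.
3.2292e-23 kg·m/s

Photon momentum magnitude is p = h/λ.

Initial momentum:
p₀ = h/λ = 6.6261e-34/3.8200e-11 = 1.7346e-23 kg·m/s

After scattering:
λ' = λ + Δλ = 38.2 + 4.7063 = 42.9063 pm
p' = h/λ' = 6.6261e-34/4.2906e-11 = 1.5443e-23 kg·m/s

Momentum is a vector; the scattered photon's direction makes angle θ = 160° with the incident direction. The magnitude of the vector change Δp⃗ = p⃗₀ − p⃗' is found from the law of cosines:
|Δp⃗|² = p₀² + p'² − 2p₀p'cos θ
|Δp⃗|² = (1.7346e-23)² + (1.5443e-23)² − 2·1.7346e-23·1.5443e-23·cos(160°)
|Δp⃗| = 3.2292e-23 kg·m/s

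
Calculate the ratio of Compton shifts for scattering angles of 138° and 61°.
138° produces the larger shift by a factor of 3.383

Calculate both shifts using Δλ = λ_C(1 - cos θ):

For θ₁ = 61°:
Δλ₁ = 2.4263 × (1 - cos(61°))
Δλ₁ = 2.4263 × 0.5152
Δλ₁ = 1.2500 pm

For θ₂ = 138°:
Δλ₂ = 2.4263 × (1 - cos(138°))
Δλ₂ = 2.4263 × 1.7431
Δλ₂ = 4.2294 pm

The 138° angle produces the larger shift.
Ratio: 4.2294/1.2500 = 3.383

(Intermediate values are shown rounded; full precision is carried through to the final answer.)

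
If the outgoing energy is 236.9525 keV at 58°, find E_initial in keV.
303.0000 keV

Convert final energy to wavelength (hc ≈ 1239.842 keV·pm):
λ' = hc/E' = 1239.842 / 236.9525 = 5.2324 pm

Calculate the Compton shift:
Δλ = λ_C(1 - cos(58°))
Δλ = 2.4263 × (1 - cos(58°))
Δλ = 1.1406 pm

Initial wavelength:
λ = λ' - Δλ = 5.2324 - 1.1406 = 4.0919 pm

Initial energy:
E = hc/λ = 1239.842 / 4.0919 = 303.0000 keV

(Intermediate values are shown rounded; full precision is carried through to the final answer.)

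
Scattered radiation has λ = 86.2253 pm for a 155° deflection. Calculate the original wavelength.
81.6000 pm

From λ' = λ + Δλ, we have λ = λ' - Δλ

First calculate the Compton shift:
Δλ = λ_C(1 - cos θ)
Δλ = 2.4263 × (1 - cos(155°))
Δλ = 2.4263 × 1.9063
Δλ = 4.6253 pm

Initial wavelength:
λ = λ' - Δλ
λ = 86.2253 - 4.6253
λ = 81.6000 pm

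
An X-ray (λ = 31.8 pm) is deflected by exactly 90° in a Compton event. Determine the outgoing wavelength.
34.2263 pm

Using the Compton formula: λ' = λ + λ_C(1 − cos θ)

For θ = 90°, cos θ = 0 (exact) = 0.0000, so:
1 − cos 90° = 1 − (0) = 1.0000

Δλ = λ_C × 1.0000 = 2.4263 × 1.0000 = 2.4263 pm

λ' = 31.8 + 2.4263 = 34.2263 pm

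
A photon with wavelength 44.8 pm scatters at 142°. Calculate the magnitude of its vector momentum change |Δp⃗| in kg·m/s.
2.6738e-23 kg·m/s

Photon momentum magnitude is p = h/λ.

Initial momentum:
p₀ = h/λ = 6.6261e-34/4.4800e-11 = 1.4790e-23 kg·m/s

After scattering:
λ' = λ + Δλ = 44.8 + 4.3383 = 49.1383 pm
p' = h/λ' = 6.6261e-34/4.9138e-11 = 1.3485e-23 kg·m/s

Momentum is a vector; the scattered photon's direction makes angle θ = 142° with the incident direction. The magnitude of the vector change Δp⃗ = p⃗₀ − p⃗' is found from the law of cosines:
|Δp⃗|² = p₀² + p'² − 2p₀p'cos θ
|Δp⃗|² = (1.4790e-23)² + (1.3485e-23)² − 2·1.4790e-23·1.3485e-23·cos(142°)
|Δp⃗| = 2.6738e-23 kg·m/s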